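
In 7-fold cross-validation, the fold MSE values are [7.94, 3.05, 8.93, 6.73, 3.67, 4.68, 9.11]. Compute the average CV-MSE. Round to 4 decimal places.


Total MSE across folds = 44.1100.
CV-MSE = 44.1100/7 = 6.3014.

6.3014


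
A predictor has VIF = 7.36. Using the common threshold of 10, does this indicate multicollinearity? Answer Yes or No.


Compare VIF = 7.36 to the threshold of 10.
7.36 < 10, so the answer is No.

No


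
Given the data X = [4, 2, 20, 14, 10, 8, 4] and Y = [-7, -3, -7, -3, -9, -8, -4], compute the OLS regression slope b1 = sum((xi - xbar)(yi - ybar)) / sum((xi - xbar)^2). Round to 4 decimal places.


First compute the means: xbar = 8.8571, ybar = -5.8571.
Then S_xx = sum((xi - xbar)^2) = 246.8571.
S_xy = sum((xi - xbar)(yi - ybar)) = -22.8571.
b1 = S_xy / S_xx = -22.8571 / 246.8571 = -0.0926.

-0.0926


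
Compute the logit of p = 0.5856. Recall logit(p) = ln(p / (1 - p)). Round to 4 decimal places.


The odds are p/(1-p) = 0.5856 / 0.4144 = 1.4131.
logit(p) = ln(1.4131) = 0.3458.

0.3458


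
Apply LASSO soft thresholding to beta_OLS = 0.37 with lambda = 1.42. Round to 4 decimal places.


Absolute value: |0.37| = 0.37.
Compare to lambda = 1.42.
Since |beta| <= lambda, the coefficient is set to 0.

0.0000


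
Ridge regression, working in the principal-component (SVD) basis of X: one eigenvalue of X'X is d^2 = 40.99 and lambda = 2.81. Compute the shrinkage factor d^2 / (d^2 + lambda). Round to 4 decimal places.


Denominator = d^2 + lambda = 40.99 + 2.81 = 43.8000.
Shrinkage = 40.99 / 43.8000 = 0.9358.

0.9358


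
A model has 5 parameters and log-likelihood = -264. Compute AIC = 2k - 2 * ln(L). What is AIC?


AIC = 2k - 2*loglik = 2(5) - 2(-264).
= 10 + 528 = 538.

538


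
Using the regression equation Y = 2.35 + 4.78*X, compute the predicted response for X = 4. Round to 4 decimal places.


Plug X = 4 into Y = 2.35 + 4.78*X:
Y = 2.35 + 19.1200 = 21.4700.

21.4700


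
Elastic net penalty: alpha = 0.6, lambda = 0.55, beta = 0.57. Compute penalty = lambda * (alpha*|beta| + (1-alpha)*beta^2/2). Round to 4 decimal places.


alpha * |beta| = 0.6 * 0.57 = 0.3420.
(1-alpha) * beta^2/2 = 0.4 * 0.3249/2 = 0.0650.
Total = 0.55 * (0.3420 + 0.0650) = 0.2238.

0.2238


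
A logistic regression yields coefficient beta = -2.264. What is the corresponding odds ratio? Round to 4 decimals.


Odds ratio = exp(beta) = exp(-2.264).
= 0.1039.

0.1039


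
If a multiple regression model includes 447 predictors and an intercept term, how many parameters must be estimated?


Total coefficients = number of predictors + 1 (for the intercept).
= 447 + 1 = 448.

448


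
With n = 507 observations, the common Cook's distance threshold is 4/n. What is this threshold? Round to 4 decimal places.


Cook's distance cutoff = 4/n = 4/507.
= 0.0079.

0.0079


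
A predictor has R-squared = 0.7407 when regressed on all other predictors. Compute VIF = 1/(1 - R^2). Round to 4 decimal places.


Denominator: 1 - 0.7407 = 0.2593.
VIF = 1 / 0.2593 = 3.8565.

3.8565


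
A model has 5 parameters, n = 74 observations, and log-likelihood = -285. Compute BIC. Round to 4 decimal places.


k * ln(n) = 5 * ln(74) = 5 * 4.304065 = 21.520325.
-2 * loglik = -2 * (-285) = 570.
BIC = 21.520325 + 570 = 591.520325, which rounds to 591.5203.

591.5203


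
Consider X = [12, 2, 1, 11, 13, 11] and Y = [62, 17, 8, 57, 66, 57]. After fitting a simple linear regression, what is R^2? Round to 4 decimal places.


After computing the OLS fit (b0=5.3721, b1=4.6953):
SSres = 9.5302, SStot = 3169.5000.
R^2 = 1 - 9.5302/3169.5000 = 0.9970.

0.9970


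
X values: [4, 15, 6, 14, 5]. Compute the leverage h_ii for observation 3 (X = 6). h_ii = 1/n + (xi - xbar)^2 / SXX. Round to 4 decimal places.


Mean of X: xbar = 8.8000.
SXX = 110.8000.
For X = 6: h = 1/5 + (6 - 8.8000)^2/110.8000 = 0.2708.

0.2708


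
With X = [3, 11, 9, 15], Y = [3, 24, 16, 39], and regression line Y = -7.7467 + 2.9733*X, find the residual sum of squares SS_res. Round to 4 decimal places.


Compute predicted values, then residuals = yi - yhat_i.
Residuals: [1.8268, -0.9596, -3.0130, 2.1472].
SSres = sum(residual^2) = 17.9467.

17.9467


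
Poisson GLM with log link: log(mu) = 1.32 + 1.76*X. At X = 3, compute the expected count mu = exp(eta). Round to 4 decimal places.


Compute eta = 1.32 + 1.76 * 3 = 6.6000.
Apply inverse link: mu = e^6.6000 = 735.0952.

735.0952


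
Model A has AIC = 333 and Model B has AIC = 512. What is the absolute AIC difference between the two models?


Compute |333 - 512| = 179.
Model A has the smaller AIC.

179


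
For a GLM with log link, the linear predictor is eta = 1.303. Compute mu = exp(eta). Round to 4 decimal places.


The inverse log link gives:
mu = exp(1.303) = 3.6803.

3.6803


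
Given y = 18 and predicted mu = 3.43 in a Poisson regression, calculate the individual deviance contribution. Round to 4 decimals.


First: ln(18/3.43) = 1.657811.
Then: 18 * 1.657811 = 29.840598.
y - mu = 18 - 3.43 = 14.57.
D = 2(29.840598 - 14.57) = 30.541196, which rounds to 30.5412.

30.5412


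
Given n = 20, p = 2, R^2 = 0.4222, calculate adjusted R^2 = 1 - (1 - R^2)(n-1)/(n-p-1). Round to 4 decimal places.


Plug in: Adj R^2 = 1 - (1 - 0.4222) * 19/17.
= 1 - 0.5778 * 19/17
= 1 - 10.9782 / 17
= 1 - 0.6458 = 0.3542.

0.3542


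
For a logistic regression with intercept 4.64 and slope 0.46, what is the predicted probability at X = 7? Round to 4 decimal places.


Linear predictor: z = 4.64 + 0.46 * 7 = 7.8600.
P = 1/(1 + exp(-7.8600)) = 1/(1 + 0.0004) = 0.9996.

0.9996


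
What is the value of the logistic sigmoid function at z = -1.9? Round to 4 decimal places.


Compute exp(1.9000) = 6.6859.
Sigmoid = 1 / (1 + 6.6859) = 1 / 7.6859 = 0.1301.

0.1301


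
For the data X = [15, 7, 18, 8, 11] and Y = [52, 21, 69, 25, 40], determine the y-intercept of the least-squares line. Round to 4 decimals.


First find the slope: b1 = 4.2212.
Means: xbar = 11.8000, ybar = 41.4000.
b0 = ybar - b1 * xbar = 41.4000 - 4.2212 * 11.8000 = -8.4101.

-8.4101


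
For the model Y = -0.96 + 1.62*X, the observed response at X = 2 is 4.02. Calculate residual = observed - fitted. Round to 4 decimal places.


Fitted value at X = 2 is yhat = -0.96 + 1.62*2 = 2.2800.
Residual = 4.02 - 2.2800 = 1.7400.

1.7400


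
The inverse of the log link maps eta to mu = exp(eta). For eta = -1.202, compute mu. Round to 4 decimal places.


The inverse log link gives:
mu = exp(-1.202) = 0.3006.

0.3006


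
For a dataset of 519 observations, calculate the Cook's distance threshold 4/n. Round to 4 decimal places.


The threshold is 4/n.
4/519 = 0.0077.

0.0077


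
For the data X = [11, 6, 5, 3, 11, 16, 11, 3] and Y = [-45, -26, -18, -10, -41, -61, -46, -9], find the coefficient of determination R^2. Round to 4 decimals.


Fit the OLS line: b0 = 1.2687, b1 = -4.0326.
SSres = 35.8371.
SStot = 2532.0000.
R^2 = 1 - 35.8371/2532.0000 = 0.9858.

0.9858


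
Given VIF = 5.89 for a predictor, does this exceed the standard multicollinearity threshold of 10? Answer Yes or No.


The threshold is 10.
VIF = 5.89 is < 10.
Multicollinearity indication: No.

No


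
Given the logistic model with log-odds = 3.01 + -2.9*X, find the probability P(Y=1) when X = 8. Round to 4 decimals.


Linear predictor: z = 3.01 + -2.9 * 8 = -20.1900.
P = 1/(1 + exp(20.1900)) = 1/(1 + 586685817.3466) = 0.0000.

0.0000


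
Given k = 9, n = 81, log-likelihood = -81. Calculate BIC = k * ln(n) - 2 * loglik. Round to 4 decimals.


Compute k*ln(n) = 9*ln(81) = 9*4.394449 = 39.550041.
Then -2*loglik = 162.
BIC = 39.550041 + 162 = 201.550041, which rounds to 201.5500.

201.5500


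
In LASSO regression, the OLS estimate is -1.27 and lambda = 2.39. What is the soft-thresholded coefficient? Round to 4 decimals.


Absolute value: |-1.27| = 1.27.
Compare to lambda = 2.39.
Since |beta| <= lambda, the coefficient is set to 0.

0.0000


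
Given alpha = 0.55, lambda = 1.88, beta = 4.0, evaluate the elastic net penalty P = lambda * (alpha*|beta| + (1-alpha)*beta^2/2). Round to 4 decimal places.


alpha * |beta| = 0.55 * 4.0 = 2.2000.
(1-alpha) * beta^2/2 = 0.45 * 16.0000/2 = 3.6000.
Total = 1.88 * (2.2000 + 3.6000) = 10.9040.

10.9040


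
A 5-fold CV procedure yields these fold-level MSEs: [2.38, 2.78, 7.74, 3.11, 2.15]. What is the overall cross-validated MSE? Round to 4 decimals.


Sum of fold MSEs = 18.1600.
Average = 18.1600 / 5 = 3.6320.

3.6320


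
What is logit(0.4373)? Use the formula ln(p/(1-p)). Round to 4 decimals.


The odds are p/(1-p) = 0.4373 / 0.5627 = 0.7771.
logit(p) = ln(0.7771) = -0.2521.

-0.2521


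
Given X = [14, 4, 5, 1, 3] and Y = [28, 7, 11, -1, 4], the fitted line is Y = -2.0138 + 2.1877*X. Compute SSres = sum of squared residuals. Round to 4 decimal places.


Compute predicted values, then residuals = yi - yhat_i.
Residuals: [-0.6140, 0.2630, 2.0753, -1.1739, -0.5493].
SSres = sum(residual^2) = 6.4328.

6.4328


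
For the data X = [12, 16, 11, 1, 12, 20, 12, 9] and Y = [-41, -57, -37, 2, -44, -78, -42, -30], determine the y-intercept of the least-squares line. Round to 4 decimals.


First find the slope: b1 = -4.1435.
Means: xbar = 11.6250, ybar = -40.8750.
b0 = ybar - b1 * xbar = -40.8750 - -4.1435 * 11.6250 = 7.2936.

7.2936


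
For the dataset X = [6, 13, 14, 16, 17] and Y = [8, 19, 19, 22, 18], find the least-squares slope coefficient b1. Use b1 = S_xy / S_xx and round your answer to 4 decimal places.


The sample means are xbar = 13.2000 and ybar = 17.2000.
Compute S_xx = 74.8000 and S_xy = 83.8000.
Slope b1 = S_xy / S_xx = 83.8000 / 74.8000 = 1.1203.

1.1203


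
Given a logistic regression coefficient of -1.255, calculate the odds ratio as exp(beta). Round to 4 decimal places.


Odds ratio = exp(beta) = exp(-1.255).
= 0.2851.

0.2851


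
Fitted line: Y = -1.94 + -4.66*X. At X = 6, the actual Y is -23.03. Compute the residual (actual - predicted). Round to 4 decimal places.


Fitted value at X = 6 is yhat = -1.94 + -4.66*6 = -29.9000.
Residual = -23.03 - -29.9000 = 6.8700.

6.8700


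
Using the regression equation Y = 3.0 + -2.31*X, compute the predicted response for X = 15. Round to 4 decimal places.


Substitute X = 15 into the equation:
Y = 3.0 + -2.31 * 15 = 3.0 + -34.6500 = -31.6500.

-31.6500


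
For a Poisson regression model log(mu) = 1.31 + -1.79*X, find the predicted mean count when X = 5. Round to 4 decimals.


eta = 1.31 + -1.79 * 5 = -7.6400.
mu = exp(-7.6400) = 0.0005.

0.0005


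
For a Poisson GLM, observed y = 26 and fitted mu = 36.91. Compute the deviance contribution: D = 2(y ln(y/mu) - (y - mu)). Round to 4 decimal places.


First: ln(26/36.91) = -0.350386.
Then: 26 * -0.350386 = -9.110036.
y - mu = 26 - 36.91 = -10.91.
D = 2(-9.110036 - -10.91) = 3.599928, which rounds to 3.5999.

3.5999


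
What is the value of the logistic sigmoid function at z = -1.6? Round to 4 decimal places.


First, exp(1.6000) = 4.9530.
Then sigma(z) = 1/(1 + 4.9530) = 0.1680.

0.1680


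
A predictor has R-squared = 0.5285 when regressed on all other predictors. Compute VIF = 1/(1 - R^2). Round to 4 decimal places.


Using VIF = 1/(1 - R^2_j):
1 - 0.5285 = 0.4715.
VIF = 2.1209.

2.1209


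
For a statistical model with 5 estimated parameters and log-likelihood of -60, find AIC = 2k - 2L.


AIC = 2*5 - 2*(-60).
= 10 + 120 = 130.

130


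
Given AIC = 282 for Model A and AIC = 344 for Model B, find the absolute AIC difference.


Absolute difference = |282 - 344| = 62.
The model with lower AIC (A) is preferred.

62


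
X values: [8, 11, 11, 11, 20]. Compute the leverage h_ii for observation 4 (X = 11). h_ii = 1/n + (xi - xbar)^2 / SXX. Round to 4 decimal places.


Compute xbar = 12.2000 with n = 5 observations.
SXX = 82.8000.
Leverage = 1/5 + (11 - 12.2000)^2/82.8000 = 0.2174.

0.2174


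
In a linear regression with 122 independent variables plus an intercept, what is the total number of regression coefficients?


Including the intercept, the model has 122 predictor coefficients + 1 intercept.
Total = 123.

123


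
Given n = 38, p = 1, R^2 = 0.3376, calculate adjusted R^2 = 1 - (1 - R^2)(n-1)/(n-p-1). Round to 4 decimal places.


Adjusted R^2 = 1 - (1 - R^2) * (n-1)/(n-p-1).
(1 - R^2) = 0.6624.
(n-1)/(n-p-1) = 37/36.
(1 - R^2) * (n-1) = 0.6624 * 37 = 24.5088.
Divide by (n-p-1): 24.5088 / 36 = 0.6808.
Adj R^2 = 1 - 0.6808 = 0.3192.

0.3192


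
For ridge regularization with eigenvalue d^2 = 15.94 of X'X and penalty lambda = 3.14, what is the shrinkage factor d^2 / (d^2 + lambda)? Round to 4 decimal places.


Compute the denominator: 15.94 + 3.14 = 19.0800.
Shrinkage factor = 15.94 / 19.0800 = 0.8354.

0.8354


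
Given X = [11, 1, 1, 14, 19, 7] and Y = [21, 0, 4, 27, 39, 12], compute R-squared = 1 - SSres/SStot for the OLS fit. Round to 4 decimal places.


Fit the OLS line: b0 = -0.7201, b1 = 2.0249.
SSres = 13.3380.
SStot = 1082.8333.
R^2 = 1 - 13.3380/1082.8333 = 0.9877.

0.9877


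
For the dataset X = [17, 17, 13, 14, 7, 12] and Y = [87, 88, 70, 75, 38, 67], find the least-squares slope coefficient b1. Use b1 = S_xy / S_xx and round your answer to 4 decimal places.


First compute the means: xbar = 13.3333, ybar = 70.8333.
Then S_xx = sum((xi - xbar)^2) = 69.3333.
S_xy = sum((xi - xbar)(yi - ybar)) = 338.3333.
b1 = S_xy / S_xx = 338.3333 / 69.3333 = 4.8798.

4.8798


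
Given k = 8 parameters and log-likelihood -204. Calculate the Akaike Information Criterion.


Compute:
2k = 2*8 = 16.
-2*loglik = -2*(-204) = 408.
AIC = 16 + 408 = 424.

424


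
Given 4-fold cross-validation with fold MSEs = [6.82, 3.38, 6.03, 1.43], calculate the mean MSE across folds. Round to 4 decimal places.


Sum of fold MSEs = 17.6600.
Average = 17.6600 / 4 = 4.4150.

4.4150


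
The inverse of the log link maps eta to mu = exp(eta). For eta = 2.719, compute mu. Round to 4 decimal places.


mu = exp(eta) = exp(2.719).
= 15.1651.

15.1651


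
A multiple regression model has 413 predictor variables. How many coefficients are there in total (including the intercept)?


Including the intercept, the model has 413 predictor coefficients + 1 intercept.
Total = 414.

414


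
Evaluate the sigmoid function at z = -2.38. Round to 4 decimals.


First, exp(2.3800) = 10.8049.
Then sigma(z) = 1/(1 + 10.8049) = 0.0847.

0.0847


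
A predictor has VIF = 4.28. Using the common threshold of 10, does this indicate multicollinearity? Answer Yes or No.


Check: VIF = 4.28 vs threshold = 10.
Since 4.28 < 10, the answer is No.

No


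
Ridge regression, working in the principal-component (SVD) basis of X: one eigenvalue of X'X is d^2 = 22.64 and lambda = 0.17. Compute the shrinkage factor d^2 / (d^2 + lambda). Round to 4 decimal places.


d^2 + lambda = 22.64 + 0.17 = 22.8100.
Shrinkage factor = 22.64/22.8100 = 0.9925.

0.9925


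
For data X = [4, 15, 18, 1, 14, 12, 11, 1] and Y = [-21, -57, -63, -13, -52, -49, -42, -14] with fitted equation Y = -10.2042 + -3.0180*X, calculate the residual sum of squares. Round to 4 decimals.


Compute predicted values, then residuals = yi - yhat_i.
Residuals: [1.2762, -1.5258, 1.5282, 0.2222, 0.4562, -2.5798, 1.4022, -0.7778].
SSres = sum(residual^2) = 15.7761.

15.7761


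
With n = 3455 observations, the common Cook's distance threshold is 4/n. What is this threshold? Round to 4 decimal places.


Cook's distance cutoff = 4/n = 4/3455.
= 0.0012.

0.0012


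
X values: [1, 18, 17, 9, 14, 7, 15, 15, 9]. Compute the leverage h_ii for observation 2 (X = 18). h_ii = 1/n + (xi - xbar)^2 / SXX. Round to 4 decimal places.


Compute xbar = 11.6667 with n = 9 observations.
SXX = 246.0000.
Leverage = 1/9 + (18 - 11.6667)^2/246.0000 = 0.2742.

0.2742


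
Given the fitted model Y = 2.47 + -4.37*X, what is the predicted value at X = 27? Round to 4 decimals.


Plug X = 27 into Y = 2.47 + -4.37*X:
Y = 2.47 + -117.9900 = -115.5200.

-115.5200


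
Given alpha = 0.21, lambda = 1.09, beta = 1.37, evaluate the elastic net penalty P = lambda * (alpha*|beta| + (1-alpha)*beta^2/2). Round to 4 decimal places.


Compute:
L1 = 0.21 * 1.37 = 0.2877.
L2 = 0.79 * 1.37^2 / 2 = 0.7414.
Penalty = 1.09 * (0.2877 + 0.7414) = 1.1217.

1.1217


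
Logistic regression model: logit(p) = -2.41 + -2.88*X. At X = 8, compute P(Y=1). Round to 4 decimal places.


Compute z = -2.41 + (-2.88)(8) = -25.4500.
exp(-z) = 112926161045.8152.
P = 1/(1 + 112926161045.8152) = 0.0000.

0.0000


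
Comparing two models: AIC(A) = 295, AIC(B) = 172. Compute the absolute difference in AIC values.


|AIC_A - AIC_B| = |295 - 172| = 123.
Model B is preferred (lower AIC).

123


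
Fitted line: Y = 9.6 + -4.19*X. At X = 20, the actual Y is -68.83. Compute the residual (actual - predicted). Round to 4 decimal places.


Fitted value at X = 20 is yhat = 9.6 + -4.19*20 = -74.2000.
Residual = -68.83 - -74.2000 = 5.3700.

5.3700


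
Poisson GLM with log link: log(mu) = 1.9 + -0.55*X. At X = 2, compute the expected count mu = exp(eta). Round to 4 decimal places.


Linear predictor: eta = 1.9 + (-0.55)(2) = 0.8000.
Expected count: mu = exp(0.8000) = 2.2255.

2.2255


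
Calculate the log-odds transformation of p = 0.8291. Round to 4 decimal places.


Compute the odds: 0.8291/0.1709 = 4.8514.
Take the natural log: ln(4.8514) = 1.5793.

1.5793


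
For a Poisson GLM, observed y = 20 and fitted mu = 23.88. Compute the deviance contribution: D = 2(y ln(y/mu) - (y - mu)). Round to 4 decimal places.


y/mu = 20/23.88 = 0.837521 (approx.), and ln(20/23.88) = -0.177309.
y * ln(y/mu) = 20 * -0.177309 = -3.546180.
y - mu = -3.88.
D = 2 * (-3.546180 - -3.88) = 0.667640, which rounds to 0.6676.

0.6676


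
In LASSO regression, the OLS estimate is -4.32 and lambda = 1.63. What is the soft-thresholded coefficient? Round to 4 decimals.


Check: |-4.32| = 4.32 vs lambda = 1.63.
Since |beta| > lambda, coefficient = sign(beta)*(|beta| - lambda) = -2.6900.
Soft-thresholded coefficient = -2.6900.

-2.6900


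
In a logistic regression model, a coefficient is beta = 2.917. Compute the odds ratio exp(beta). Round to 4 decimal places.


Odds ratio = exp(beta) = exp(2.917).
= 18.4857.

18.4857


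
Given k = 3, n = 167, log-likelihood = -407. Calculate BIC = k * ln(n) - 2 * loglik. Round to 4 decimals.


Compute k*ln(n) = 3*ln(167) = 3*5.117994 = 15.353982.
Then -2*loglik = 814.
BIC = 15.353982 + 814 = 829.353982, which rounds to 829.3540.

829.3540


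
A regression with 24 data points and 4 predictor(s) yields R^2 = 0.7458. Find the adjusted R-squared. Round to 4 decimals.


Plug in: Adj R^2 = 1 - (1 - 0.7458) * 23/19.
= 1 - 0.2542 * 23/19
= 1 - 5.8466 / 19
= 1 - 0.3077 = 0.6923.

0.6923


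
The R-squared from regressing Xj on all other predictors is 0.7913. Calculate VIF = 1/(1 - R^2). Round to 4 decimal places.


Denominator: 1 - 0.7913 = 0.2087.
VIF = 1 / 0.2087 = 4.7916.

4.7916


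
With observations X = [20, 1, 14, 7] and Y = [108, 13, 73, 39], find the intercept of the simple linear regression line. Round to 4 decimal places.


The slope is b1 = 4.9829.
Sample means are xbar = 10.5000 and ybar = 58.2500.
Intercept: b0 = 58.2500 - (4.9829)(10.5000) = 5.9293.

5.9293


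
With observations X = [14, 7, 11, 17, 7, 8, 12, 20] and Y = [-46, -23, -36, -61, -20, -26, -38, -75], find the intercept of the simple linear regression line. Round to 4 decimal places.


First find the slope: b1 = -4.0125.
Means: xbar = 12.0000, ybar = -40.6250.
b0 = ybar - b1 * xbar = -40.6250 - -4.0125 * 12.0000 = 7.5250.

7.5250


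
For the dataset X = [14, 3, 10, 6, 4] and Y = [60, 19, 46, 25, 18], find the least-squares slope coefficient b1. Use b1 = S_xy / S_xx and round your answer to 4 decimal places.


First compute the means: xbar = 7.4000, ybar = 33.6000.
Then S_xx = sum((xi - xbar)^2) = 83.2000.
S_xy = sum((xi - xbar)(yi - ybar)) = 335.8000.
b1 = S_xy / S_xx = 335.8000 / 83.2000 = 4.0361.

4.0361


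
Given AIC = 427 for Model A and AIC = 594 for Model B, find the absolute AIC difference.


Absolute difference = |427 - 594| = 167.
The model with lower AIC (A) is preferred.

167


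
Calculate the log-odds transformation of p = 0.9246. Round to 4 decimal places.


The odds are p/(1-p) = 0.9246 / 0.0754 = 12.2626.
logit(p) = ln(12.2626) = 2.5066.

2.5066


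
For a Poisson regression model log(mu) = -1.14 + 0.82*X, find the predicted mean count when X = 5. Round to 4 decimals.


eta = -1.14 + 0.82 * 5 = 2.9600.
mu = exp(2.9600) = 19.2980.

19.2980


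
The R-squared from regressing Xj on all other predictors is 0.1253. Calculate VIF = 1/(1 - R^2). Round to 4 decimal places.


Denominator: 1 - 0.1253 = 0.8747.
VIF = 1 / 0.8747 = 1.1432.

1.1432


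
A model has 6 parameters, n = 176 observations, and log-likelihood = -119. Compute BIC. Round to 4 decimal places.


Compute k*ln(n) = 6*ln(176) = 6*5.170484 = 31.022904.
Then -2*loglik = 238.
BIC = 31.022904 + 238 = 269.022904, which rounds to 269.0229.

269.0229


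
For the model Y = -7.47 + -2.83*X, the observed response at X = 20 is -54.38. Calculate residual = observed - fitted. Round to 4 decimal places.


Compute yhat = -7.47 + (-2.83)(20) = -64.0700.
Residual = actual - predicted = -54.38 - -64.0700 = 9.6900.

9.6900


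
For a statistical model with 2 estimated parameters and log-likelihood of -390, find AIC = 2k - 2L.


AIC = 2*2 - 2*(-390).
= 4 + 780 = 784.

784


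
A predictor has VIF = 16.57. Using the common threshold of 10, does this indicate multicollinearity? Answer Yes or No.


Check: VIF = 16.57 vs threshold = 10.
Since 16.57 >= 10, the answer is Yes.

Yes


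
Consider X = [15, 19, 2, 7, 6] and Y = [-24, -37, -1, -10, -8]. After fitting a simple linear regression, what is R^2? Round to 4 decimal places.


After computing the OLS fit (b0=4.0729, b1=-2.0483):
SSres = 12.7464, SStot = 830.0000.
R^2 = 1 - 12.7464/830.0000 = 0.9846.

0.9846


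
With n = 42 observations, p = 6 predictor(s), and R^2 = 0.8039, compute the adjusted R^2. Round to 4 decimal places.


Plug in: Adj R^2 = 1 - (1 - 0.8039) * 41/35.
= 1 - 0.1961 * 41/35
= 1 - 8.0401 / 35
= 1 - 0.2297 = 0.7703.

0.7703


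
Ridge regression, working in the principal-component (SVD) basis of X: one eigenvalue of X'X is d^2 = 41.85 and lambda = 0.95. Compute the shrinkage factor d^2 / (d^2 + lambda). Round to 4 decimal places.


d^2 + lambda = 41.85 + 0.95 = 42.8000.
Shrinkage factor = 41.85/42.8000 = 0.9778.

0.9778


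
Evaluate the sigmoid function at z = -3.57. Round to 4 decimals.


Compute exp(3.5700) = 35.5166.
Sigmoid = 1 / (1 + 35.5166) = 1 / 36.5166 = 0.0274.

0.0274


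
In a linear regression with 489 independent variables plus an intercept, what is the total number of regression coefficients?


Each predictor gets one coefficient, plus one intercept.
Total parameters = 489 + 1 = 490.

490


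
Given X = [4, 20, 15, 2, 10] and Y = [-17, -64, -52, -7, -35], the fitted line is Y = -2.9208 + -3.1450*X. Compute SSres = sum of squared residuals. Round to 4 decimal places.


Predicted values from Y = -2.9208 + -3.1450*X.
Residuals: [-1.4992, 1.8208, -1.9042, 2.2108, -0.6292].
SSres = 14.4724.

14.4724


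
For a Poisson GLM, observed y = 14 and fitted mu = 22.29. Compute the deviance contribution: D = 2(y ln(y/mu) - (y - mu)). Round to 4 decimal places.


Compute y*ln(y/mu) = 14*ln(14/22.29) = 14*-0.465081 = -6.511134.
y - mu = -8.29.
D = 2*(-6.511134 - (-8.29)) = 3.557732, which rounds to 3.5577.

3.5577


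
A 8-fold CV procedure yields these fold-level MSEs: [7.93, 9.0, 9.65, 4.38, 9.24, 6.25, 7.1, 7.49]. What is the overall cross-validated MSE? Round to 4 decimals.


Sum of fold MSEs = 61.0400.
Average = 61.0400 / 8 = 7.6300.

7.6300


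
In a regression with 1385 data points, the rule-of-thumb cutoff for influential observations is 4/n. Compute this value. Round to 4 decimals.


The threshold is 4/n.
4/1385 = 0.0029.

0.0029


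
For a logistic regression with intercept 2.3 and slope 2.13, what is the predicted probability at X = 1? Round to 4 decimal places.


Compute z = 2.3 + (2.13)(1) = 4.4300.
exp(-z) = 0.0119.
P = 1/(1 + 0.0119) = 0.9882.

0.9882


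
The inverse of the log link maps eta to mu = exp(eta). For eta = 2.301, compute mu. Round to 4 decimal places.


The inverse log link gives:
mu = exp(2.301) = 9.9842.

9.9842


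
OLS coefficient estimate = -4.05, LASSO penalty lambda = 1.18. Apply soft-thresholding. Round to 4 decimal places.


Absolute value: |-4.05| = 4.05.
Compare to lambda = 1.18.
Since |beta| > lambda, coefficient = sign(beta)*(|beta| - lambda) = -2.8700.

-2.8700


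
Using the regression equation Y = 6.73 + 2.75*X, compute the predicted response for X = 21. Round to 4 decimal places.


Predicted value:
Y = 6.73 + (2.75)(21) = 6.73 + 57.7500 = 64.4800.

64.4800


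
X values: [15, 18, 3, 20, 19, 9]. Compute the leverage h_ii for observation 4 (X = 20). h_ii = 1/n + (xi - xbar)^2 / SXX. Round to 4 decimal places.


n = 6, xbar = 14.0000.
SXX = sum((xi - xbar)^2) = 224.0000.
h = 1/6 + (20 - 14.0000)^2 / 224.0000 = 0.3274.

0.3274


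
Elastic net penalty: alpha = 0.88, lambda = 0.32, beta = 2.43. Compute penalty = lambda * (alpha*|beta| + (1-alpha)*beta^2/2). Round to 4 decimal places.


Compute:
L1 = 0.88 * 2.43 = 2.1384.
L2 = 0.12 * 2.43^2 / 2 = 0.3543.
Penalty = 0.32 * (2.1384 + 0.3543) = 0.7977.

0.7977


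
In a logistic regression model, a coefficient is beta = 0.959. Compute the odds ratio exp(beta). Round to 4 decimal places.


The odds ratio is computed as:
OR = e^(0.959) = 2.6091.

2.6091


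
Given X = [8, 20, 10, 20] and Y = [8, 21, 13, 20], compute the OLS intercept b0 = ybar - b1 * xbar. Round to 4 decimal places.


Compute b1 = 0.9350 from the OLS formula.
With xbar = 14.5000 and ybar = 15.5000, the intercept is:
b0 = 15.5000 - 0.9350 * 14.5000 = 1.9431.

1.9431


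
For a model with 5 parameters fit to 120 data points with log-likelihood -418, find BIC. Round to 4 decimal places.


k * ln(n) = 5 * ln(120) = 5 * 4.787492 = 23.937460.
-2 * loglik = -2 * (-418) = 836.
BIC = 23.937460 + 836 = 859.937460, which rounds to 859.9375.

859.9375


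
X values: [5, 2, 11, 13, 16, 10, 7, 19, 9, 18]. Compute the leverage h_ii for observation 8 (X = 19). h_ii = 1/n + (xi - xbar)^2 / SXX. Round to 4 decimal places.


Compute xbar = 11.0000 with n = 10 observations.
SXX = 280.0000.
Leverage = 1/10 + (19 - 11.0000)^2/280.0000 = 0.3286.

0.3286


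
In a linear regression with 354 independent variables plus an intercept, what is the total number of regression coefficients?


Total coefficients = number of predictors + 1 (for the intercept).
= 354 + 1 = 355.

355


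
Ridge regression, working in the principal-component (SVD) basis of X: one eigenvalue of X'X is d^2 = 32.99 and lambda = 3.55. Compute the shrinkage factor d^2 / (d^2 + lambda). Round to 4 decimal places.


d^2 + lambda = 32.99 + 3.55 = 36.5400.
Shrinkage factor = 32.99/36.5400 = 0.9028.

0.9028


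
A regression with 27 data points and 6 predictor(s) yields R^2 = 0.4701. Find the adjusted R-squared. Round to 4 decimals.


Adjusted R^2 = 1 - (1 - R^2) * (n-1)/(n-p-1).
(1 - R^2) = 0.5299.
(n-1)/(n-p-1) = 26/20.
(1 - R^2) * (n-1) = 0.5299 * 26 = 13.7774.
Divide by (n-p-1): 13.7774 / 20 = 0.6889.
Adj R^2 = 1 - 0.6889 = 0.3111.

0.3111


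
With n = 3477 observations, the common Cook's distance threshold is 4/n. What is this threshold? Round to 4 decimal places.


Using the rule of thumb:
Threshold = 4 / 3477 = 0.0012.

0.0012


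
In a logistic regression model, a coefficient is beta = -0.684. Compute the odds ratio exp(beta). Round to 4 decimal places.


The odds ratio is computed as:
OR = e^(-0.684) = 0.5046.

0.5046


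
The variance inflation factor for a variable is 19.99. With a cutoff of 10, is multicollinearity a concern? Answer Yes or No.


Compare VIF = 19.99 to the threshold of 10.
19.99 >= 10, so the answer is Yes.

Yes


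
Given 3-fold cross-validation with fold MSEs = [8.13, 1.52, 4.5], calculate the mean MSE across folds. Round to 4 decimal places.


Sum of fold MSEs = 14.1500.
Average = 14.1500 / 3 = 4.7167.

4.7167


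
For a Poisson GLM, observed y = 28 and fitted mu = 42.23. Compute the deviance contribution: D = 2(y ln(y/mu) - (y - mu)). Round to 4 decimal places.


y/mu = 28/42.23 = 0.663036 (approx.), and ln(28/42.23) = -0.410926.
y * ln(y/mu) = 28 * -0.410926 = -11.505928.
y - mu = -14.23.
D = 2 * (-11.505928 - -14.23) = 5.448144, which rounds to 5.4481.

5.4481


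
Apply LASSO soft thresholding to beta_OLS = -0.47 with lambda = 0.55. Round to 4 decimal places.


Absolute value: |-0.47| = 0.47.
Compare to lambda = 0.55.
Since |beta| <= lambda, the coefficient is set to 0.

0.0000


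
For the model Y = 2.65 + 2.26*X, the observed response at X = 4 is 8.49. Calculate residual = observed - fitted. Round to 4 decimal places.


Fitted value at X = 4 is yhat = 2.65 + 2.26*4 = 11.6900.
Residual = 8.49 - 11.6900 = -3.2000.

-3.2000


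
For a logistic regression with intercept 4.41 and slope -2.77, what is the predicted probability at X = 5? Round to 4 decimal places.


z = 4.41 + -2.77 * 5 = -9.4400.
Sigmoid: P = 1 / (1 + exp(9.4400)) = 0.0001.

0.0001


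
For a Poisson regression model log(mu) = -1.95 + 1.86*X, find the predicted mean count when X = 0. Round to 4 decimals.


eta = -1.95 + 1.86 * 0 = -1.9500.
mu = exp(-1.9500) = 0.1423.

0.1423


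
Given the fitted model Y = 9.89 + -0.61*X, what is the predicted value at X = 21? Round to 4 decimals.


Plug X = 21 into Y = 9.89 + -0.61*X:
Y = 9.89 + -12.8100 = -2.9200.

-2.9200


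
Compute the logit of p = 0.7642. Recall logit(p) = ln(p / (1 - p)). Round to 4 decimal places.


The odds are p/(1-p) = 0.7642 / 0.2358 = 3.2409.
logit(p) = ln(3.2409) = 1.1758.

1.1758


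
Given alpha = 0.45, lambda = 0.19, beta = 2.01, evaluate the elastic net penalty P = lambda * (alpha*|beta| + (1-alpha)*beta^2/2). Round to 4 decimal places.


Compute:
L1 = 0.45 * 2.01 = 0.9045.
L2 = 0.55 * 2.01^2 / 2 = 1.1110.
Penalty = 0.19 * (0.9045 + 1.1110) = 0.3830.

0.3830


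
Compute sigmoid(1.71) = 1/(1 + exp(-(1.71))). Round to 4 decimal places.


Compute exp(-1.7100) = 0.1809.
Sigmoid = 1 / (1 + 0.1809) = 1 / 1.1809 = 0.8468.

0.8468


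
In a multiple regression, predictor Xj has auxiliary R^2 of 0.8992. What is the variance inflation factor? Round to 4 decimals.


Denominator: 1 - 0.8992 = 0.1008.
VIF = 1 / 0.1008 = 9.9206.

9.9206


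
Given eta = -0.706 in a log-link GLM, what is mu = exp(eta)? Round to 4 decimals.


mu = exp(eta) = exp(-0.706).
= 0.4936.

0.4936


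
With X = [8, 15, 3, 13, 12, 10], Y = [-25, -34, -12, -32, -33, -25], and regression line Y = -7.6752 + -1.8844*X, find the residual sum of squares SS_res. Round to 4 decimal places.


Predicted values from Y = -7.6752 + -1.8844*X.
Residuals: [-2.2496, 1.9412, 1.3284, 0.1724, -2.7120, 1.5192].
SSres = 20.2862.

20.2862


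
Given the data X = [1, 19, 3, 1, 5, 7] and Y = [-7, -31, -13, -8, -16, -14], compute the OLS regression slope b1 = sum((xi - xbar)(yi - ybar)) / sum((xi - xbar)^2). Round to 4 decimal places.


First compute the means: xbar = 6.0000, ybar = -14.8333.
Then S_xx = sum((xi - xbar)^2) = 230.0000.
S_xy = sum((xi - xbar)(yi - ybar)) = -287.0000.
b1 = S_xy / S_xx = -287.0000 / 230.0000 = -1.2478.

-1.2478


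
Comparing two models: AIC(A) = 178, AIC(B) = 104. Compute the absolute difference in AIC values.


Absolute difference = |178 - 104| = 74.
The model with lower AIC (B) is preferred.

74


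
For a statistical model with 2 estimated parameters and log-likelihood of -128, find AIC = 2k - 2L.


AIC = 2k - 2*loglik = 2(2) - 2(-128).
= 4 + 256 = 260.

260


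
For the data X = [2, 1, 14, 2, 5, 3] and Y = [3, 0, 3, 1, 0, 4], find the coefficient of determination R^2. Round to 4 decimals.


Fit the OLS line: b0 = 1.3546, b1 = 0.1064.
SSres = 13.5035.
SStot = 14.8333.
R^2 = 1 - 13.5035/14.8333 = 0.0896.

0.0896


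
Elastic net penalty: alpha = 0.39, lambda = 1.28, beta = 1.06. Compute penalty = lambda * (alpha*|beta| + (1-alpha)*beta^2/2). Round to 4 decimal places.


L1 component = 0.39 * |1.06| = 0.4134.
L2 component = 0.61 * 1.06^2 / 2 = 0.3427.
Penalty = 1.28 * (0.4134 + 0.3427) = 1.28 * 0.7561 = 0.9678.

0.9678


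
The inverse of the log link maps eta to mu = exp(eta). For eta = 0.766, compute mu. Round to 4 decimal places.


The inverse log link gives:
mu = exp(0.766) = 2.1511.

2.1511


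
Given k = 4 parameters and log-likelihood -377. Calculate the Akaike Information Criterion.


AIC = 2*4 - 2*(-377).
= 8 + 754 = 762.

762


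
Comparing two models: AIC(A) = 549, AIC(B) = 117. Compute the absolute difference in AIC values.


|AIC_A - AIC_B| = |549 - 117| = 432.
Model B is preferred (lower AIC).

432


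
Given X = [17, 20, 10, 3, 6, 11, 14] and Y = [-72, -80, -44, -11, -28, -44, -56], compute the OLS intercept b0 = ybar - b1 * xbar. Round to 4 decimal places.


The slope is b1 = -4.0080.
Sample means are xbar = 11.5714 and ybar = -47.8571.
Intercept: b0 = -47.8571 - (-4.0080)(11.5714) = -1.4786.

-1.4786


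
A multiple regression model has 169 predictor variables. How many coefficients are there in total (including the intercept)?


Each predictor gets one coefficient, plus one intercept.
Total parameters = 169 + 1 = 170.

170


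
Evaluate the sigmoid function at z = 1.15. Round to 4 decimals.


Compute exp(-1.1500) = 0.3166.
Sigmoid = 1 / (1 + 0.3166) = 1 / 1.3166 = 0.7595.

0.7595


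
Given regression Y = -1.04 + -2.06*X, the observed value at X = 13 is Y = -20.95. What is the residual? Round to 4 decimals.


Compute yhat = -1.04 + (-2.06)(13) = -27.8200.
Residual = actual - predicted = -20.95 - -27.8200 = 6.8700.

6.8700


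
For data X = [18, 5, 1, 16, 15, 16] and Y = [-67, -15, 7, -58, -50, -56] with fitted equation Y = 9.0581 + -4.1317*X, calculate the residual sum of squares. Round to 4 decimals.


Predicted values from Y = 9.0581 + -4.1317*X.
Residuals: [-1.6875, -3.3996, 2.0736, -0.9509, 2.9174, 1.0491].
SSres = 29.2208.

29.2208


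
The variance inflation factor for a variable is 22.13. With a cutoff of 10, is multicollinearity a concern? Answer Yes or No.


Check: VIF = 22.13 vs threshold = 10.
Since 22.13 >= 10, the answer is Yes.

Yes


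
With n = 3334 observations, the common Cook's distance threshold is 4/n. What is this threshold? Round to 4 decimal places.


The threshold is 4/n.
4/3334 = 0.0012.

0.0012


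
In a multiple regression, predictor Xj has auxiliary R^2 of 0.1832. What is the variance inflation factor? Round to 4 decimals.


Denominator: 1 - 0.1832 = 0.8168.
VIF = 1 / 0.8168 = 1.2243.

1.2243


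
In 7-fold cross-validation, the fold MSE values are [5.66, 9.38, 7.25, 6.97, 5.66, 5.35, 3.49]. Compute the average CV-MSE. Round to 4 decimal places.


Total MSE across folds = 43.7600.
CV-MSE = 43.7600/7 = 6.2514.

6.2514


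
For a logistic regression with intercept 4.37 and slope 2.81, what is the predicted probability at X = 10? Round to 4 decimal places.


z = 4.37 + 2.81 * 10 = 32.4700.
Sigmoid: P = 1 / (1 + exp(-32.4700)) = 1.0000.

1.0000


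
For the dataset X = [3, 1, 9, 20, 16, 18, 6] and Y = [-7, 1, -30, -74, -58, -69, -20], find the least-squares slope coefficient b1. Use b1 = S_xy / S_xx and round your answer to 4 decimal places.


The sample means are xbar = 10.4286 and ybar = -36.7143.
Compute S_xx = 345.7143 and S_xy = -1379.8571.
Slope b1 = S_xy / S_xx = -1379.8571 / 345.7143 = -3.9913.

-3.9913


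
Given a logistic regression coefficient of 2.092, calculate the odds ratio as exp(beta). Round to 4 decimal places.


Odds ratio = exp(beta) = exp(2.092).
= 8.1011.

8.1011


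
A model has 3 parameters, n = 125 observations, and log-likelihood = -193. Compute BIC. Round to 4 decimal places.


Compute k*ln(n) = 3*ln(125) = 3*4.828314 = 14.484942.
Then -2*loglik = 386.
BIC = 14.484942 + 386 = 400.484942, which rounds to 400.4849.

400.4849


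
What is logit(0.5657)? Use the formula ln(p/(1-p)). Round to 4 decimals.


The odds are p/(1-p) = 0.5657 / 0.4343 = 1.3026.
logit(p) = ln(1.3026) = 0.2643.

0.2643


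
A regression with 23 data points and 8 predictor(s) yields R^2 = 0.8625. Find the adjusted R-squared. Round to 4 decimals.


Adjusted R^2 = 1 - (1 - R^2) * (n-1)/(n-p-1).
(1 - R^2) = 0.1375.
(n-1)/(n-p-1) = 22/14.
(1 - R^2) * (n-1) = 0.1375 * 22 = 3.0250.
Divide by (n-p-1): 3.0250 / 14 = 0.2161.
Adj R^2 = 1 - 0.2161 = 0.7839.

0.7839


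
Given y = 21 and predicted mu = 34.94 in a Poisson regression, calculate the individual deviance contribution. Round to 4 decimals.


Compute y*ln(y/mu) = 21*ln(21/34.94) = 21*-0.509110 = -10.691310.
y - mu = -13.94.
D = 2*(-10.691310 - (-13.94)) = 6.497380, which rounds to 6.4974.

6.4974


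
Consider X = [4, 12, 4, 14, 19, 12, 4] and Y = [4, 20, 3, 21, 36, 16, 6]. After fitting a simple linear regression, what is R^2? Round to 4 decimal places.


After computing the OLS fit (b0=-4.1745, b1=1.9597):
SSres = 31.3691, SStot = 848.8571.
R^2 = 1 - 31.3691/848.8571 = 0.9630.

0.9630


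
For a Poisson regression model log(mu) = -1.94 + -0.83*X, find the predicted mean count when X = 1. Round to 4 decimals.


Compute eta = -1.94 + -0.83 * 1 = -2.7700.
Apply inverse link: mu = e^-2.7700 = 0.0627.

0.0627


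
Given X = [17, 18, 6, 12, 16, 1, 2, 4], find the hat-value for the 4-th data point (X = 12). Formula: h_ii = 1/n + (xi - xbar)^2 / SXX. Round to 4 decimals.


Mean of X: xbar = 9.5000.
SXX = 348.0000.
For X = 12: h = 1/8 + (12 - 9.5000)^2/348.0000 = 0.1430.

0.1430


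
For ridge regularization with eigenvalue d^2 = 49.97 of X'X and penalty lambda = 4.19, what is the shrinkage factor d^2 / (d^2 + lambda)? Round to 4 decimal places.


Denominator = d^2 + lambda = 49.97 + 4.19 = 54.1600.
Shrinkage = 49.97 / 54.1600 = 0.9226.

0.9226


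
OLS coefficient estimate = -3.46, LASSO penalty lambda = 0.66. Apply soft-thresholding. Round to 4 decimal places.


|beta_OLS| = 3.46.
lambda = 0.66.
Since |beta| > lambda, coefficient = sign(beta)*(|beta| - lambda) = -2.8000.
Result = -2.8000.

-2.8000


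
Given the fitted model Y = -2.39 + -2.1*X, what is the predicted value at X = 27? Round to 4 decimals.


Predicted value:
Y = -2.39 + (-2.1)(27) = -2.39 + -56.7000 = -59.0900.

-59.0900


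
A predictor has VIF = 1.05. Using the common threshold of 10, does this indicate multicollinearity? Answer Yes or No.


The threshold is 10.
VIF = 1.05 is < 10.
Multicollinearity indication: No.

No


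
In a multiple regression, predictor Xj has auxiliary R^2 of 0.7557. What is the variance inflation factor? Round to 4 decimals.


Denominator: 1 - 0.7557 = 0.2443.
VIF = 1 / 0.2443 = 4.0933.

4.0933


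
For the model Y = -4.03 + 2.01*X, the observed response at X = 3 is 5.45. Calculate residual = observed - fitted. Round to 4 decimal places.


Predicted = -4.03 + 2.01 * 3 = 2.0000.
Residual = 5.45 - 2.0000 = 3.4500.

3.4500


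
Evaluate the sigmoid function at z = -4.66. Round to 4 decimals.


exp(4.6600) = 105.6361.
1 + exp(-z) = 106.6361.
sigmoid = 1/106.6361 = 0.0094.

0.0094


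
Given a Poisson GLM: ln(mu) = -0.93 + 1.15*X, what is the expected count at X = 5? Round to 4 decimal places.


eta = -0.93 + 1.15 * 5 = 4.8200.
mu = exp(4.8200) = 123.9651.

123.9651


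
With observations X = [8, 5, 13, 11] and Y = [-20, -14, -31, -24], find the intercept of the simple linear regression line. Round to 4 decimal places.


The slope is b1 = -2.0068.
Sample means are xbar = 9.2500 and ybar = -22.2500.
Intercept: b0 = -22.2500 - (-2.0068)(9.2500) = -3.6871.

-3.6871
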